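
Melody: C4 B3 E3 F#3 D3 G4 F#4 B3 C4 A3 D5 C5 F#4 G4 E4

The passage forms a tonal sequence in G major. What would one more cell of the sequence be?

A5 G5 C5 D5 B4

The 5-note cells begin on C4, G4, D5 — each up a 5th from the last.
So cell 4 is A5 G5 C5 D5 B4.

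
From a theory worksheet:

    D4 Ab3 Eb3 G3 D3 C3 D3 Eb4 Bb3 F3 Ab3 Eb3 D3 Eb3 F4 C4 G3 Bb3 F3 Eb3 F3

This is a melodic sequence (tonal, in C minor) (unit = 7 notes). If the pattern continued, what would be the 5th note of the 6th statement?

With 7-note cells, note 5 of each statement runs D3, Eb3, F3.
Extending up a 2nd: G3 → Ab3 → Bb3.

Bb3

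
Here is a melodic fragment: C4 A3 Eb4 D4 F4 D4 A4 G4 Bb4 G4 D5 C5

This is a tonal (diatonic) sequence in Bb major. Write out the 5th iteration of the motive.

Taking 4-note groups, the heads are C4, F4, Bb4: the pattern moves up a 4th.
Continuing the starts: Eb5 → A5.
Statement 5 starts on A5 and keeps the same diatonic contour: A5 F5 C6 Bb5.

A5 F5 C6 Bb5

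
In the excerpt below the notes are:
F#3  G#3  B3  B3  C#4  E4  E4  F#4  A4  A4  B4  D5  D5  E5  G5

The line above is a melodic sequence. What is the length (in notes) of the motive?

3

Try groups of 3 (5 cells in 15 notes):
F#3 G#3 B3 | B3 C#4 E4 | E4 F#4 A4 | A4 B4 D5 | D5 E5 G5
Each cell is the previous one up a 4th — so the unit is 3 notes.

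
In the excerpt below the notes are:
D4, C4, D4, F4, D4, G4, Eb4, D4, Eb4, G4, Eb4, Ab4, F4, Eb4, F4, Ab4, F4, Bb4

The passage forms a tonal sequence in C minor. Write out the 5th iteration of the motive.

Unit = 6 notes; the statements start on D4, Eb4, F4, moving up a 2nd each time.
Extending up a 2nd: G4 → Ab4.
So cell 5 is Ab4 G4 Ab4 C5 Ab4 D5.

Ab4 G4 Ab4 C5 Ab4 D5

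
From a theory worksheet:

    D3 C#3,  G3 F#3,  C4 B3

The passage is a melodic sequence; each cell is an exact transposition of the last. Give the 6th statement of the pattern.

Eb5 D5

Taking 2-note groups, the heads are D3, G3, C4: the pattern moves up a 4th.
Carrying on: F4 → Bb4 → Eb5.
From Eb5 the exact shape gives Eb5 D5.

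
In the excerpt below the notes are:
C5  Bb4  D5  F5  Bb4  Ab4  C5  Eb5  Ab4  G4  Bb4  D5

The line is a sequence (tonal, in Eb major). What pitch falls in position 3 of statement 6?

The unit is 4 notes. Position-3 pitches of the 3 shown cells: D5, C5, Bb4.
Extending down a 2nd: Ab4 → G4 → F4.

F4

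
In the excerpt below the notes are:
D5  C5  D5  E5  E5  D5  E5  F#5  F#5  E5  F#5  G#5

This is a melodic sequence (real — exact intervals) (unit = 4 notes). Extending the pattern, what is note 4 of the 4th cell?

A#5

The unit is 4 notes. Position-4 pitches of the 3 shown cells: E5, F#5, G#5.
From G#5, up a 2nd gives A#5.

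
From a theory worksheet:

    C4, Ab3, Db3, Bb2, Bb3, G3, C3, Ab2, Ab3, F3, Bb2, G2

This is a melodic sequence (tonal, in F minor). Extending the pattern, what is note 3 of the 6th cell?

F2

The unit is 4 notes. Position-3 pitches of the 3 shown cells: Db3, C3, Bb2.
Each moves down a 2nd. Continuing: Ab2 → G2 → F2.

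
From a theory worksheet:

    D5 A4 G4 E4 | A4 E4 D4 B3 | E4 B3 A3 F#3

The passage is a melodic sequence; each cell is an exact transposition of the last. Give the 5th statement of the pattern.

The 4-note cells begin on D5, A4, E4 — each down a 4th from the last.
Extending down a 4th: B3 → F#3.
From F#3 the exact shape gives F#3 C#3 B2 G#2.

F#3 C#3 B2 G#2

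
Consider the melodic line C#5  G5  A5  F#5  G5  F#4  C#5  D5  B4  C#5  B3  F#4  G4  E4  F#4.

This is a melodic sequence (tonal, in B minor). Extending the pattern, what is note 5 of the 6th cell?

With 5-note cells, note 5 of each statement runs G5, C#5, F#4.
Each moves down a 5th. Continuing: B3 → E3 → A2.

A2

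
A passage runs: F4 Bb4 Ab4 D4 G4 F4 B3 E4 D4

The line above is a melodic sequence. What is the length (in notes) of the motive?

3

Try groups of 3 (3 cells in 9 notes):
F4 Bb4 Ab4 | D4 G4 F4 | B3 E4 D4
That's a consistent down a 3rd shift per cell, and no other grouping gives one.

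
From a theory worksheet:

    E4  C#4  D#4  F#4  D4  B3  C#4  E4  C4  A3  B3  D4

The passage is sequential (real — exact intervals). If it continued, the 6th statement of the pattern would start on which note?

With a 4-note motive the entries are E4, D4, C4, each down a 2nd from the previous.
Continuing: Bb3 → Ab3 → Gb3. Statement 6 starts on Gb3.

Gb3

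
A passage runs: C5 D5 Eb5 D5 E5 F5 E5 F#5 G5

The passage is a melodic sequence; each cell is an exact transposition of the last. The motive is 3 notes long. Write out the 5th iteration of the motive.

Unit = 3 notes; the statements start on C5, D5, E5, moving up a 2nd each time.
Continuing the starts: F#5 → G#5.
From G#5 the exact shape gives G#5 A#5 B5.

G#5 A#5 B5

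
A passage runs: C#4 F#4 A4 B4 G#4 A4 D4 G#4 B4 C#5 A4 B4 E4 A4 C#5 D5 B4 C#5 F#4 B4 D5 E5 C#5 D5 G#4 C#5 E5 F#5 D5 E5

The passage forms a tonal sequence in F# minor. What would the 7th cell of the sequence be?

B4 E5 G#5 A5 F#5 G#5

Taking 6-note groups, the heads are C#4, D4, E4, F#4, G#4: the pattern moves up a 2nd.
Extending up a 2nd: A4 → B4.
From B4 the diatonic shape gives B4 E5 G#5 A5 F#5 G#5.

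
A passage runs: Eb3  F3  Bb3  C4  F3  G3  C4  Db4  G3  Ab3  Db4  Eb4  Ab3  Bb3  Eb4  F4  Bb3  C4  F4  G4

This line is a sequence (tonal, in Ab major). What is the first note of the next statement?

Taking 4-note groups, the heads are Eb3, F3, G3, Ab3, Bb3: the pattern moves up a 2nd.
One more step up a 2nd gives C4.

C4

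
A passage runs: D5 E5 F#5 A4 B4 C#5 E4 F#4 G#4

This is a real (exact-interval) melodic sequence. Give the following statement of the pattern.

Unit = 3 notes; the statements start on D5, A4, E4, moving down a 4th each time.
Statement 4 starts on B3 and keeps the same exact contour: B3 C#4 D#4.

B3 C#4 D#4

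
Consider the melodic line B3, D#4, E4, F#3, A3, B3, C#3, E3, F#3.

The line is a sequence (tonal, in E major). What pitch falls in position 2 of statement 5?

The unit is 3 notes. Position-2 pitches of the 3 shown cells: D#4, A3, E3.
Each moves down a 4th. Continuing: B2 → F#2.

F#2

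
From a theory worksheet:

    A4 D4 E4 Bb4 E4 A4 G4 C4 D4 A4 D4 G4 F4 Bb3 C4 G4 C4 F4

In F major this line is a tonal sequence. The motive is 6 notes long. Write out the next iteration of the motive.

Unit = 6 notes; the statements start on A4, G4, F4, moving down a 2nd each time.
Statement 4 starts on E4 and keeps the same diatonic contour: E4 A3 Bb3 F4 Bb3 E4.

E4 A3 Bb3 F4 Bb3 E4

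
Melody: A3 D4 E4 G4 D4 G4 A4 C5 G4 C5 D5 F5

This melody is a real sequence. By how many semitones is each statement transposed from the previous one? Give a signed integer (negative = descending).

5

With a 4-note motive the entries are A3, D4, G4, each up a 4th from the previous.
A3→D4 is 62 − 57 = 5 semitones.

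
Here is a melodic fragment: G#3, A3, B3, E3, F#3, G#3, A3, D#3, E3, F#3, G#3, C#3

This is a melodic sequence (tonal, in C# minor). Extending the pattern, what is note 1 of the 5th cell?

C#3

The unit is 4 notes. Position-1 pitches of the 3 shown cells: G#3, F#3, E3.
Extending down a 2nd: D#3 → C#3.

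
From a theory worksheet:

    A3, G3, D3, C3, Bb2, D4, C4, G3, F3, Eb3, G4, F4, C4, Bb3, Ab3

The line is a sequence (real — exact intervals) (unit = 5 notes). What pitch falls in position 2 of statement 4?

With 5-note cells, note 2 of each statement runs G3, C4, F4.
Each moves up a 4th; the next is Bb4.

Bb4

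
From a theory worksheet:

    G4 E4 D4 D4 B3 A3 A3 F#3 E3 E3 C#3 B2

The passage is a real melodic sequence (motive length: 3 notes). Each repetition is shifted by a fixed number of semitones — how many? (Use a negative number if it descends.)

-5

Taking 3-note groups, the heads are G4, D4, A3, E3: the pattern moves down a 4th.
Counting half-steps from G4 to D4: -5.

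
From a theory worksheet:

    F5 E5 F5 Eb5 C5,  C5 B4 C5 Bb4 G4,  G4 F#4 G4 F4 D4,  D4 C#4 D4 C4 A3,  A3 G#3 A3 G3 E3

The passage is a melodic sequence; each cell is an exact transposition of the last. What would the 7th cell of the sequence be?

Taking 5-note groups, the heads are F5, C5, G4, D4, A3: the pattern moves down a 4th.
Carrying on: E3 → B2.
From B2 the exact shape gives B2 A#2 B2 A2 F#2.

B2 A#2 B2 A2 F#2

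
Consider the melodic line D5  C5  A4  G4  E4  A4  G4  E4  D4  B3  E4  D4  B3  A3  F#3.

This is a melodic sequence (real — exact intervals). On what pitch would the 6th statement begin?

C#3

With a 5-note motive the entries are D5, A4, E4, each down a 4th from the previous.
Continuing: B3 → F#3 → C#3. Statement 6 starts on C#3.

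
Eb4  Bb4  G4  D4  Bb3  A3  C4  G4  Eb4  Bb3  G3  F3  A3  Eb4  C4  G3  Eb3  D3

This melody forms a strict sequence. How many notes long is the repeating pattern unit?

6

There are 18 notes; a 6-note unit gives 3 cells:
Eb4 Bb4 G4 D4 Bb3 A3 | C4 G4 Eb4 Bb3 G3 F3 | A3 Eb4 C4 G3 Eb3 D3
Every group is a transposition down a 3rd of the one before; no shorter unit works.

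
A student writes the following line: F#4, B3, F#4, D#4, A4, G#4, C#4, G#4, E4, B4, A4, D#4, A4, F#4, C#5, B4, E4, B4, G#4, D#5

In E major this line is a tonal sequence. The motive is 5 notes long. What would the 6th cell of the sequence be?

Unit = 5 notes; the statements start on F#4, G#4, A4, B4, moving up a 2nd each time.
Carrying on: C#5 → D#5.
From D#5 the diatonic shape gives D#5 G#4 D#5 B4 F#5.

D#5 G#4 D#5 B4 F#5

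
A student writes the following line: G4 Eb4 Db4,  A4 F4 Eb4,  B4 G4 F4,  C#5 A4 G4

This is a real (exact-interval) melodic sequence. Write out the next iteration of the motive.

The 3-note cells begin on G4, A4, B4, C#5 — each up a 2nd from the last.
Statement 5 starts on D#5 and keeps the same exact contour: D#5 B4 A4.

D#5 B4 A4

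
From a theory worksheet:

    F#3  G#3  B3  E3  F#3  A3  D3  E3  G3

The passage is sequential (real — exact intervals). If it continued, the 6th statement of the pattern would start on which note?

Ab2

The 3-note cells begin on F#3, E3, D3 — each down a 2nd from the last.
Extending the heads down a 2nd: C3 → Bb2 → Ab2.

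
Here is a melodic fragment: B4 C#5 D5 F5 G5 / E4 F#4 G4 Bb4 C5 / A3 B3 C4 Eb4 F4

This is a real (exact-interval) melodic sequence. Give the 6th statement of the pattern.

Taking 5-note groups, the heads are B4, E4, A3: the pattern moves down a 5th.
Carrying on: D3 → G2 → C2.
So cell 6 is C2 D2 Eb2 Gb2 Ab2.

C2 D2 Eb2 Gb2 Ab2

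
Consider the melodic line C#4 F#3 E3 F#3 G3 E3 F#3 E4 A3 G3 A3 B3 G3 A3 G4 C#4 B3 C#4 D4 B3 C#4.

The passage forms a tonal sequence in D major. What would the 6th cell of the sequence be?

With a 7-note motive the entries are C#4, E4, G4, each up a 3rd from the previous.
Carrying on: B4 → D5 → F#5.
From F#5 the diatonic shape gives F#5 B4 A4 B4 C#5 A4 B4.

F#5 B4 A4 B4 C#5 A4 B4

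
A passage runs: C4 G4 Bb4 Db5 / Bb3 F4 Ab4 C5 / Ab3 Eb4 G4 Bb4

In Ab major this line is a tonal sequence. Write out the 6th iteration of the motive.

Eb3 Bb3 Db4 F4

With a 4-note motive the entries are C4, Bb3, Ab3, each down a 2nd from the previous.
Extending down a 2nd: G3 → F3 → Eb3.
Statement 6 starts on Eb3 and keeps the same diatonic contour: Eb3 Bb3 Db4 F4.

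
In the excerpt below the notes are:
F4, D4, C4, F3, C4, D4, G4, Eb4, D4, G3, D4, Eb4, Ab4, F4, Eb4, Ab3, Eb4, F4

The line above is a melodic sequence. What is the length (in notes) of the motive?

There are 18 notes; a 6-note unit gives 3 cells:
F4 D4 C4 F3 C4 D4 | G4 Eb4 D4 G3 D4 Eb4 | Ab4 F4 Eb4 Ab3 Eb4 F4
Every group is a transposition up a 2nd of the one before; no shorter unit works.

6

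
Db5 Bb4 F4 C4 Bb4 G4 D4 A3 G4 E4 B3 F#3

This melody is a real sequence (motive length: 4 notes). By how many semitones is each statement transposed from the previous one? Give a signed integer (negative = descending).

Unit = 4 notes; the statements start on Db5, Bb4, G4, moving down a 3rd each time.
Counting half-steps from Db5 to Bb4: -3.

-3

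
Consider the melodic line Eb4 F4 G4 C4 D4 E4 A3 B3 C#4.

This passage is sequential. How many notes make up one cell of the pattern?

Try groups of 3 (3 cells in 9 notes):
Eb4 F4 G4 | C4 D4 E4 | A3 B3 C#4
Each cell is the previous one down a 3rd — so the unit is 3 notes.

3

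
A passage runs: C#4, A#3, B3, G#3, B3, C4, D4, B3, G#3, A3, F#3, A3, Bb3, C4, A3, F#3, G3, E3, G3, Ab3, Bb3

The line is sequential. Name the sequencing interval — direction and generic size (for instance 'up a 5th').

Taking 7-note groups, the heads are C#4, B3, A3: the pattern moves down a 2nd.
C#4 to B3 is down a 2nd.

down a 2nd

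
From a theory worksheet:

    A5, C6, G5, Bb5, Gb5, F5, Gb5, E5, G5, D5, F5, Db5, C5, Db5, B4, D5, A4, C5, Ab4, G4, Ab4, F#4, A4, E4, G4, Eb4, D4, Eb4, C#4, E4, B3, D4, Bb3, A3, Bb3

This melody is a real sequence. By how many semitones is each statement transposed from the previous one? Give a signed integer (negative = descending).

-5

Taking 7-note groups, the heads are A5, E5, B4, F#4, C#4: the pattern moves down a 4th.
A5→E5 is 76 − 81 = -5 semitones.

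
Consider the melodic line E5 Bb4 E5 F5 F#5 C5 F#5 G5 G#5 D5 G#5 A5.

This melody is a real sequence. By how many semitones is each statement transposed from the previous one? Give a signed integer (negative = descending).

Taking 4-note groups, the heads are E5, F#5, G#5: the pattern moves up a 2nd.
Counting half-steps from E5 to F#5: 2.

2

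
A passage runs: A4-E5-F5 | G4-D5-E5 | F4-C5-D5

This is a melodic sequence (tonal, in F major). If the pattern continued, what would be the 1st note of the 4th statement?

Grouping in 3s, the 1st note of each cell is A4, G4, F4.
From F4, down a 2nd gives E4.

E4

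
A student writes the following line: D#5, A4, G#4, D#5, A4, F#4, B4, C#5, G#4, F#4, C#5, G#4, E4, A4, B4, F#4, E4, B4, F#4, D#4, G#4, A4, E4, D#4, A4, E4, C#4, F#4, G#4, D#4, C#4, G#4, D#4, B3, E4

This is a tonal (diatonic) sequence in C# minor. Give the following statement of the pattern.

F#4 C#4 B3 F#4 C#4 A3 D#4

The 7-note cells begin on D#5, C#5, B4, A4, G#4 — each down a 2nd from the last.
So cell 6 is F#4 C#4 B3 F#4 C#4 A3 D#4.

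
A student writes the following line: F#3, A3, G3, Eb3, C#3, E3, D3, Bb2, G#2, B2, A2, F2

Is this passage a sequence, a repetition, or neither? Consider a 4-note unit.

sequence

Each 4-note cell is the previous one transposed down a 4th.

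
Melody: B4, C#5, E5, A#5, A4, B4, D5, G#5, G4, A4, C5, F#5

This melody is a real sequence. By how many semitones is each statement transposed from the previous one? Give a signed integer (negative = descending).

-2

Unit = 4 notes; the statements start on B4, A4, G4, moving down a 2nd each time.
B4→A4 is 69 − 71 = -2 semitones.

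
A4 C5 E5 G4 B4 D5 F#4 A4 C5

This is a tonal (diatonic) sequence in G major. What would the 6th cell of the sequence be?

Taking 3-note groups, the heads are A4, G4, F#4: the pattern moves down a 2nd.
Carrying on: E4 → D4 → C4.
So cell 6 is C4 E4 G4.

C4 E4 G4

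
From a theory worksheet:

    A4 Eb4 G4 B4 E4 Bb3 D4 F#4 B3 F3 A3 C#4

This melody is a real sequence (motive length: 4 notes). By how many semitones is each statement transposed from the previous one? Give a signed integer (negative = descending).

-5

The 4-note cells begin on A4, E4, B3 — each down a 4th from the last.
Counting half-steps from A4 to E4: -5.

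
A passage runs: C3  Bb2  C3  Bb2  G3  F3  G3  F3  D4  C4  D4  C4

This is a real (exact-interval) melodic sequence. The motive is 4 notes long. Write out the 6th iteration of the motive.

B5 A5 B5 A5

Unit = 4 notes; the statements start on C3, G3, D4, moving up a 5th each time.
Carrying on: A4 → E5 → B5.
So cell 6 is B5 A5 B5 A5.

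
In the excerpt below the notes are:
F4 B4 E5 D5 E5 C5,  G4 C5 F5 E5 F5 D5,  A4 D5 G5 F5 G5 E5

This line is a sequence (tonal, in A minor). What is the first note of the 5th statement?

Taking 6-note groups, the heads are F4, G4, A4: the pattern moves up a 2nd.
Extending the heads up a 2nd: B4 → C5.

C5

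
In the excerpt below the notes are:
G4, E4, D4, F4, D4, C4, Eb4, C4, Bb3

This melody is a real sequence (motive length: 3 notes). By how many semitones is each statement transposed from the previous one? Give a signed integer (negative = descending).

With a 3-note motive the entries are G4, F4, Eb4, each down a 2nd from the previous.
G4 to F4 spans -2 semitones.

-2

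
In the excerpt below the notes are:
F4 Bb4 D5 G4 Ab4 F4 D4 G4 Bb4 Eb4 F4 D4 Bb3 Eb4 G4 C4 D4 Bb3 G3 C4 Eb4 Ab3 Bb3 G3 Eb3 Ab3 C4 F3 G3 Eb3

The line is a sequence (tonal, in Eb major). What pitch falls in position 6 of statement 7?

The unit is 6 notes. Position-6 pitches of the 5 shown cells: F4, D4, Bb3, G3, Eb3.
Carrying that down a 3rd forward: C3 → Ab2.

Ab2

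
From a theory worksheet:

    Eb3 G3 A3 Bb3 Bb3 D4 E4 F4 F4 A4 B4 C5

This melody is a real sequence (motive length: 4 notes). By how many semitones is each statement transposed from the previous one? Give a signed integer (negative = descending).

Taking 4-note groups, the heads are Eb3, Bb3, F4: the pattern moves up a 5th.
Eb3→Bb3 is 58 − 51 = 7 semitones.

7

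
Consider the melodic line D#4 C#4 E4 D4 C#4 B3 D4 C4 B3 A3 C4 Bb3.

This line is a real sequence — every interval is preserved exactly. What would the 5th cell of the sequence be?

G3 F3 Ab3 Gb3

Taking 4-note groups, the heads are D#4, C#4, B3: the pattern moves down a 2nd.
Extending down a 2nd: A3 → G3.
So cell 5 is G3 F3 Ab3 Gb3.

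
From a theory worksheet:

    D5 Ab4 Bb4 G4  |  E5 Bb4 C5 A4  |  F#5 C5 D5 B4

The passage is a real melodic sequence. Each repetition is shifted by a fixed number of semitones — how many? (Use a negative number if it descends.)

2

Unit = 4 notes; the statements start on D5, E5, F#5, moving up a 2nd each time.
D5 to E5 spans +2 semitones.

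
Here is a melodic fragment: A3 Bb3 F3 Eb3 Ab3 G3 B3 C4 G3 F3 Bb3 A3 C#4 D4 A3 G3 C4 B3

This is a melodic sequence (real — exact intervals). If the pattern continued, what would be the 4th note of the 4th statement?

A3

With 6-note cells, note 4 of each statement runs Eb3, F3, G3.
One more up a 2nd gives A3.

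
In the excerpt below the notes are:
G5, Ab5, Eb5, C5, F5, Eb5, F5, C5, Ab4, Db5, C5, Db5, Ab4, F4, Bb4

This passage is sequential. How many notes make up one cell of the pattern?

5

15 notes total. Splitting into 3 groups of 5:
G5 Ab5 Eb5 C5 F5 | Eb5 F5 C5 Ab4 Db5 | C5 Db5 Ab4 F4 Bb4
Every group is a transposition down a 3rd of the one before; no shorter unit works.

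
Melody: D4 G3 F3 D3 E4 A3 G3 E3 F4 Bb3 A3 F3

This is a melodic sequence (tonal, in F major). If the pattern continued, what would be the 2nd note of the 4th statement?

With 4-note cells, note 2 of each statement runs G3, A3, Bb3.
One more up a 2nd gives C4.

C4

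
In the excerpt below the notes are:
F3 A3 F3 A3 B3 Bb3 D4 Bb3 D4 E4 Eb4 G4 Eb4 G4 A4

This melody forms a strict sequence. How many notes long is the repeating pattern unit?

5

Try groups of 5 (3 cells in 15 notes):
F3 A3 F3 A3 B3 | Bb3 D4 Bb3 D4 E4 | Eb4 G4 Eb4 G4 A4
That's a consistent up a 4th shift per cell, and no other grouping gives one.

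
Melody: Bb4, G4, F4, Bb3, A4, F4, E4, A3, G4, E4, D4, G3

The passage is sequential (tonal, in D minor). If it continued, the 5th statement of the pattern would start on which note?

E4

With a 4-note motive the entries are Bb4, A4, G4, each down a 2nd from the previous.
Extending the heads down a 2nd: F4 → E4.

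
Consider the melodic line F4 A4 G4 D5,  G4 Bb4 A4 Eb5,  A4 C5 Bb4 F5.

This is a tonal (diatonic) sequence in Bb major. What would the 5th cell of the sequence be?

With a 4-note motive the entries are F4, G4, A4, each up a 2nd from the previous.
Extending up a 2nd: Bb4 → C5.
Statement 5 starts on C5 and keeps the same diatonic contour: C5 Eb5 D5 A5.

C5 Eb5 D5 A5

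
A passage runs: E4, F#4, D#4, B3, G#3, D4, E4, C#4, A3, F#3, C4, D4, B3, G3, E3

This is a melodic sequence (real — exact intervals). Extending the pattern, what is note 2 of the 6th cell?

With 5-note cells, note 2 of each statement runs F#4, E4, D4.
Each moves down a 2nd. Continuing: C4 → Bb3 → Ab3.

Ab3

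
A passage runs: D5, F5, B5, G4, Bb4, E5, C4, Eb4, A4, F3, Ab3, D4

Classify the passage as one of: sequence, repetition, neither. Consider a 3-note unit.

sequence

Each 3-note cell is the previous one transposed down a 5th.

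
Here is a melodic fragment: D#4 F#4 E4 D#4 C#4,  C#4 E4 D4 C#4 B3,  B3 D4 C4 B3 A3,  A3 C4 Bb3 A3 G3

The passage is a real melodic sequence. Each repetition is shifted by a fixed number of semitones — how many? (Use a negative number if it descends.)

-2

The 5-note cells begin on D#4, C#4, B3, A3 — each down a 2nd from the last.
D#4 to C#4 spans -2 semitones.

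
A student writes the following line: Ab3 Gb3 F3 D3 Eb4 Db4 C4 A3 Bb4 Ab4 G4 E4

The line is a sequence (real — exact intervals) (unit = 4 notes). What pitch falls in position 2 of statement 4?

Eb5

The unit is 4 notes. Position-2 pitches of the 3 shown cells: Gb3, Db4, Ab4.
Each moves up a 5th; the next is Eb5.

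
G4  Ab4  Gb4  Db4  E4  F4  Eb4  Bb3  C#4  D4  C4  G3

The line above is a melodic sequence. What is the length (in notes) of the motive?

Try groups of 4 (3 cells in 12 notes):
G4 Ab4 Gb4 Db4 | E4 F4 Eb4 Bb3 | C#4 D4 C4 G3
Every group is a transposition down a 3rd of the one before; no shorter unit works.

4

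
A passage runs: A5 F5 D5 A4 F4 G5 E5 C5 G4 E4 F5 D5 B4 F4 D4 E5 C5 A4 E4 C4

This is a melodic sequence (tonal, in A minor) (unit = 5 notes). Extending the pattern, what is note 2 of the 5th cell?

B4

The unit is 5 notes. Position-2 pitches of the 4 shown cells: F5, E5, D5, C5.
Each moves down a 2nd; the next is B4.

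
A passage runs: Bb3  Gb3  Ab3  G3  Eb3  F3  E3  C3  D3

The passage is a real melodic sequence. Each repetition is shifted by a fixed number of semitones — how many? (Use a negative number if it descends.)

Taking 3-note groups, the heads are Bb3, G3, E3: the pattern moves down a 3rd.
Counting half-steps from Bb3 to G3: -3.

-3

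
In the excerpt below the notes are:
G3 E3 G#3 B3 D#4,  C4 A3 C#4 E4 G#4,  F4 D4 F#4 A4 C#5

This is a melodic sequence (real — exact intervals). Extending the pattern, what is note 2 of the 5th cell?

C5

With 5-note cells, note 2 of each statement runs E3, A3, D4.
Each moves up a 4th. Continuing: G4 → C5.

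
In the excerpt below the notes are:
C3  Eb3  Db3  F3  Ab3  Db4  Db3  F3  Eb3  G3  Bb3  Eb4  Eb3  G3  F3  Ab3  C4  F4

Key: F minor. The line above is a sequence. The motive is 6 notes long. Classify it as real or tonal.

tonal

Every note is diatonic to F minor.
Cell 1 has +3 semitones from note 1 to 2, but cell 2 has +4 — the interval quality changes while the contour stays the same, which is the hallmark of a tonal sequence.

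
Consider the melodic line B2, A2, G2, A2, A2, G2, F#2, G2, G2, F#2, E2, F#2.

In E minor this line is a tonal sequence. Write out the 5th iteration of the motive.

The 4-note cells begin on B2, A2, G2 — each down a 2nd from the last.
Extending down a 2nd: F#2 → E2.
Statement 5 starts on E2 and keeps the same diatonic contour: E2 D2 C2 D2.

E2 D2 C2 D2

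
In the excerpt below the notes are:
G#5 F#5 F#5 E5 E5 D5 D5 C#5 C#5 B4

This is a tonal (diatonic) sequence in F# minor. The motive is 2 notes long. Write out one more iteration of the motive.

B4 A4

The 2-note cells begin on G#5, F#5, E5, D5, C#5 — each down a 2nd from the last.
So cell 6 is B4 A4.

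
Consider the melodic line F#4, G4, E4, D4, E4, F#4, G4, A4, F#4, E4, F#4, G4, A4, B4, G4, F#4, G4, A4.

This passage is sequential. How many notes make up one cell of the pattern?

18 notes total. Splitting into 3 groups of 6:
F#4 G4 E4 D4 E4 F#4 | G4 A4 F#4 E4 F#4 G4 | A4 B4 G4 F#4 G4 A4
Every group is a transposition up a 2nd of the one before; no shorter unit works.

6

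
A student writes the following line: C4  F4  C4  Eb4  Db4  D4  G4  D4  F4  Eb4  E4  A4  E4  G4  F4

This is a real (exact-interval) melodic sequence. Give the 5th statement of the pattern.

G#4 C#5 G#4 B4 A4

With a 5-note motive the entries are C4, D4, E4, each up a 2nd from the previous.
Carrying on: F#4 → G#4.
From G#4 the exact shape gives G#4 C#5 G#4 B4 A4.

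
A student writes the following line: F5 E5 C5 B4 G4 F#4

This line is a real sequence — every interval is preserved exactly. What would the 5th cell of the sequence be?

With a 2-note motive the entries are F5, C5, G4, each down a 4th from the previous.
Extending down a 4th: D4 → A3.
Statement 5 starts on A3 and keeps the same exact contour: A3 G#3.

A3 G#3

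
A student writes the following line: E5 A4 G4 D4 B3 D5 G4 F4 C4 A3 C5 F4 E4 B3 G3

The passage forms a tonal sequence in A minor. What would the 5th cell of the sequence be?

A4 D4 C4 G3 E3

The 5-note cells begin on E5, D5, C5 — each down a 2nd from the last.
Extending down a 2nd: B4 → A4.
From A4 the diatonic shape gives A4 D4 C4 G3 E3.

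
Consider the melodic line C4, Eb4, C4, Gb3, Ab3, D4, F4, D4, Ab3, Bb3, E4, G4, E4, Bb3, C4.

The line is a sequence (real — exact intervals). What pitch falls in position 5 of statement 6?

F#4

With 5-note cells, note 5 of each statement runs Ab3, Bb3, C4.
Each moves up a 2nd. Continuing: D4 → E4 → F#4.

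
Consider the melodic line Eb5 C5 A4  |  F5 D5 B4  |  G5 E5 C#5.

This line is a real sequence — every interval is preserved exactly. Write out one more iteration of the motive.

A5 F#5 D#5

The 3-note cells begin on Eb5, F5, G5 — each up a 2nd from the last.
From A5 the exact shape gives A5 F#5 D#5.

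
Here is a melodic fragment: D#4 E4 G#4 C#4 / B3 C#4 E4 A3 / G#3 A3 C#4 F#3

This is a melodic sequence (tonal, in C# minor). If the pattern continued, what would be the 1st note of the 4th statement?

The unit is 4 notes. Position-1 pitches of the 3 shown cells: D#4, B3, G#3.
One more down a 3rd gives E3.

E3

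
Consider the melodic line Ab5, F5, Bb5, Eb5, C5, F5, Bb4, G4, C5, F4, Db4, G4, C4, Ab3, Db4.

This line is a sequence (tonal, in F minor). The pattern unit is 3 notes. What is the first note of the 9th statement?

With a 3-note motive the entries are Ab5, Eb5, Bb4, F4, C4, each down a 4th from the previous.
Continuing: G3 → Db3 → Ab2 → Eb2. Statement 9 starts on Eb2.

Eb2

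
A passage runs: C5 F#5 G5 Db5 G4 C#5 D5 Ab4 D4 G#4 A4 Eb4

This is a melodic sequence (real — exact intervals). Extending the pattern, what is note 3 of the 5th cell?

B3

The unit is 4 notes. Position-3 pitches of the 3 shown cells: G5, D5, A4.
Carrying that down a 4th forward: E4 → B3.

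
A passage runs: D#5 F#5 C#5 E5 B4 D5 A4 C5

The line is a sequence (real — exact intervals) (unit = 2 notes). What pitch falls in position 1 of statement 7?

Eb4

Grouping in 2s, the 1st note of each cell is D#5, C#5, B4, A4.
Carrying that down a 2nd forward: G4 → F4 → Eb4.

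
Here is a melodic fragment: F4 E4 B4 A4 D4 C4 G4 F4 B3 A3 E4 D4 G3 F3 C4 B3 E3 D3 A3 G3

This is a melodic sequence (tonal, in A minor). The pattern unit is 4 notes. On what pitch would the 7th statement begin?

A2

With a 4-note motive the entries are F4, D4, B3, G3, E3, each down a 3rd from the previous.
Continuing: C3 → A2. Statement 7 starts on A2.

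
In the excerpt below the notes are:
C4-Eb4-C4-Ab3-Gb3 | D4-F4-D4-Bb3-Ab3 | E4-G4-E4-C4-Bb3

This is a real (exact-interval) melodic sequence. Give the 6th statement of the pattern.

The 5-note cells begin on C4, D4, E4 — each up a 2nd from the last.
Continuing the starts: F#4 → G#4 → A#4.
So cell 6 is A#4 C#5 A#4 F#4 E4.

A#4 C#5 A#4 F#4 E4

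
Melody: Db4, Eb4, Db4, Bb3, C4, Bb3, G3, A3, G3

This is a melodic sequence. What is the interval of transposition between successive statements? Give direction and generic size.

Taking 3-note groups, the heads are Db4, Bb3, G3: the pattern moves down a 3rd.
Db4 to Bb3 is down a 3rd.

down a 3rd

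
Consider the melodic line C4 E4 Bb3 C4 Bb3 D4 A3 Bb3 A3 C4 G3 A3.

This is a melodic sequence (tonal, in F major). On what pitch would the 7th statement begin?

With a 4-note motive the entries are C4, Bb3, A3, each down a 2nd from the previous.
Continuing: G3 → F3 → E3 → D3. Statement 7 starts on D3.

D3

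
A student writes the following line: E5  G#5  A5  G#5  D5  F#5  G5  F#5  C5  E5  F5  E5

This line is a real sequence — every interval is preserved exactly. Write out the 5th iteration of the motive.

Ab4 C5 Db5 C5

With a 4-note motive the entries are E5, D5, C5, each down a 2nd from the previous.
Extending down a 2nd: Bb4 → Ab4.
Statement 5 starts on Ab4 and keeps the same exact contour: Ab4 C5 Db5 C5.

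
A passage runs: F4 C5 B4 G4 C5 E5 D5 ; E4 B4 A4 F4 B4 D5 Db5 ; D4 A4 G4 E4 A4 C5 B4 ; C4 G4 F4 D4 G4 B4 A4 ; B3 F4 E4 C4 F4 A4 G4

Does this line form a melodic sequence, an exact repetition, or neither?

neither

Note 7 of cell 2 is Db5; if this were a sequence it would be C5. No unit length gives a consistent transposition pattern.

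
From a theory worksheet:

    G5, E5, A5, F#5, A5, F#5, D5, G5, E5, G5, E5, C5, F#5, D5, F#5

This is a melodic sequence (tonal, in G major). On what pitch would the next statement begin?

Taking 5-note groups, the heads are G5, F#5, E5: the pattern moves down a 2nd.
One more step down a 2nd gives D5.

D5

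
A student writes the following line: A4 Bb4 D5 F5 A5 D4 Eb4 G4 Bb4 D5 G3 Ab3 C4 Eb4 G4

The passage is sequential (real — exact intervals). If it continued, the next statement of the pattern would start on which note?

C3

Unit = 5 notes; the statements start on A4, D4, G3, moving down a 5th each time.
The next head, down a 5th from G3, is C3.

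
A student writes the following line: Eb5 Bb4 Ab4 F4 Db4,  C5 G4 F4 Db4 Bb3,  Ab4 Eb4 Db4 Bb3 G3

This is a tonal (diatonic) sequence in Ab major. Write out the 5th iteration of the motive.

Db4 Ab3 G3 Eb3 C3

With a 5-note motive the entries are Eb5, C5, Ab4, each down a 3rd from the previous.
Extending down a 3rd: F4 → Db4.
From Db4 the diatonic shape gives Db4 Ab3 G3 Eb3 C3.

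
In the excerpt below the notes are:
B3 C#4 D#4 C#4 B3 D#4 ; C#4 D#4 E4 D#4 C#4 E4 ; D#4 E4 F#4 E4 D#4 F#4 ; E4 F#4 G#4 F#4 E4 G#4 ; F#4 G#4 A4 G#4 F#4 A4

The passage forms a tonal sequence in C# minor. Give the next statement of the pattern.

Unit = 6 notes; the statements start on B3, C#4, D#4, E4, F#4, moving up a 2nd each time.
From G#4 the diatonic shape gives G#4 A4 B4 A4 G#4 B4.

G#4 A4 B4 A4 G#4 B4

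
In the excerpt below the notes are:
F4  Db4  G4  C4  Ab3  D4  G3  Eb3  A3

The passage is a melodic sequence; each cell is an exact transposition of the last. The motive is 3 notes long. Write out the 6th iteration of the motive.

E2 C2 F#2

Unit = 3 notes; the statements start on F4, C4, G3, moving down a 4th each time.
Continuing the starts: D3 → A2 → E2.
From E2 the exact shape gives E2 C2 F#2.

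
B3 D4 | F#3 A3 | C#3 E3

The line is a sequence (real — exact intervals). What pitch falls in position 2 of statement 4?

B2

Grouping in 2s, the 2nd note of each cell is D4, A3, E3.
One more down a 4th gives B2.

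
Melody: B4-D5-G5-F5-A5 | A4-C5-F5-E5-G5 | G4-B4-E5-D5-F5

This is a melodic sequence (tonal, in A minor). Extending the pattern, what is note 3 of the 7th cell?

The unit is 5 notes. Position-3 pitches of the 3 shown cells: G5, F5, E5.
Each moves down a 2nd. Continuing: D5 → C5 → B4 → A4.

A4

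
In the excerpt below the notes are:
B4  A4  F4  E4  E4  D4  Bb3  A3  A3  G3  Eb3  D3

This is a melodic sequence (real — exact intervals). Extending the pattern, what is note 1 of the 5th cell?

G2

With 4-note cells, note 1 of each statement runs B4, E4, A3.
Extending down a 5th: D3 → G2.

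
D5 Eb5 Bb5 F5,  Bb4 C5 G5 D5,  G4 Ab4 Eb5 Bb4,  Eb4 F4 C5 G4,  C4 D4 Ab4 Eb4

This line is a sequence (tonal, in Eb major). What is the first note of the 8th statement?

D3

The 4-note cells begin on D5, Bb4, G4, Eb4, C4 — each down a 3rd from the last.
Continuing: Ab3 → F3 → D3. Statement 8 starts on D3.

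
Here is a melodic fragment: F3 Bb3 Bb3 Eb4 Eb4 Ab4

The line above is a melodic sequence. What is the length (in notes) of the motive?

6 notes total. Splitting into 3 groups of 2:
F3 Bb3 | Bb3 Eb4 | Eb4 Ab4
Every group is a transposition up a 4th of the one before; no shorter unit works.

2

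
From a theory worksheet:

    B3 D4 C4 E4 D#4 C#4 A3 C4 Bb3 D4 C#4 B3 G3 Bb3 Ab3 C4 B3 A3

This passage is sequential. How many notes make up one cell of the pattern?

6

Try groups of 6 (3 cells in 18 notes):
B3 D4 C4 E4 D#4 C#4 | A3 C4 Bb3 D4 C#4 B3 | G3 Bb3 Ab3 C4 B3 A3
Every group is a transposition down a 2nd of the one before; no shorter unit works.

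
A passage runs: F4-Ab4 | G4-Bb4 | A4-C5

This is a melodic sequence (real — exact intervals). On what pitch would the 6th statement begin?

With a 2-note motive the entries are F4, G4, A4, each up a 2nd from the previous.
Extending the heads up a 2nd: B4 → C#5 → D#5.

D#5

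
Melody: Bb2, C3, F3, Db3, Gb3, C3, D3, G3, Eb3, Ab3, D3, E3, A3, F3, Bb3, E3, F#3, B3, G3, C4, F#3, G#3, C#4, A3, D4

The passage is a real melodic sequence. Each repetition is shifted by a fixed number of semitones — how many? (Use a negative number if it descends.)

With a 5-note motive the entries are Bb2, C3, D3, E3, F#3, each up a 2nd from the previous.
Counting half-steps from Bb2 to C3: 2.

2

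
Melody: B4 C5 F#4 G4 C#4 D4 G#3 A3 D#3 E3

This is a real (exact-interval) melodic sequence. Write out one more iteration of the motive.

A#2 B2

Unit = 2 notes; the statements start on B4, F#4, C#4, G#3, D#3, moving down a 4th each time.
So cell 6 is A#2 B2.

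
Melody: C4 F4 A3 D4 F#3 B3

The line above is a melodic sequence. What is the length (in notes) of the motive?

6 notes total. Splitting into 3 groups of 2:
C4 F4 | A3 D4 | F#3 B3
Each cell is the previous one down a 3rd — so the unit is 2 notes.

2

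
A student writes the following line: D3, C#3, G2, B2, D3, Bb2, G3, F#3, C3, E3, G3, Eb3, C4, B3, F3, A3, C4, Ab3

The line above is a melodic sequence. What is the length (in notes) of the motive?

6

18 notes total. Splitting into 3 groups of 6:
D3 C#3 G2 B2 D3 Bb2 | G3 F#3 C3 E3 G3 Eb3 | C4 B3 F3 A3 C4 Ab3
Each cell is the previous one up a 4th — so the unit is 6 notes.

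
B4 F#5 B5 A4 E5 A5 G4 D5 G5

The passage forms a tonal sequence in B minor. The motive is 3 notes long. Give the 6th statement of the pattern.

Unit = 3 notes; the statements start on B4, A4, G4, moving down a 2nd each time.
Extending down a 2nd: F#4 → E4 → D4.
So cell 6 is D4 A4 D5.

D4 A4 D5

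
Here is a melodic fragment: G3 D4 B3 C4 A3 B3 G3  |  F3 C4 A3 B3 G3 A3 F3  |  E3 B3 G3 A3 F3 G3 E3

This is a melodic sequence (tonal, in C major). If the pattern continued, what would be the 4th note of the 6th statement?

E3

With 7-note cells, note 4 of each statement runs C4, B3, A3.
Extending down a 2nd: G3 → F3 → E3.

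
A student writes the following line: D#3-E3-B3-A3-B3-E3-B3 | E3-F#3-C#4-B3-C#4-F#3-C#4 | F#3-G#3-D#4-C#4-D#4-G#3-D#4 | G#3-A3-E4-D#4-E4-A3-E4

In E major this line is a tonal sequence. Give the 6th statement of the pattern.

Unit = 7 notes; the statements start on D#3, E3, F#3, G#3, moving up a 2nd each time.
Carrying on: A3 → B3.
From B3 the diatonic shape gives B3 C#4 G#4 F#4 G#4 C#4 G#4.

B3 C#4 G#4 F#4 G#4 C#4 G#4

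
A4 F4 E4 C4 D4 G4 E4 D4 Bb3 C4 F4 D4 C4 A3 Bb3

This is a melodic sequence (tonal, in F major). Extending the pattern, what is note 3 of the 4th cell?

Grouping in 5s, the 3rd note of each cell is E4, D4, C4.
From C4, down a 2nd gives Bb3.

Bb3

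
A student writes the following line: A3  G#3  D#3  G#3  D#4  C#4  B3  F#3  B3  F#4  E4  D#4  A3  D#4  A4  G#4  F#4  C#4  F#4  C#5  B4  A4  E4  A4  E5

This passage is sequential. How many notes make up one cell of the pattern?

Try groups of 5 (5 cells in 25 notes):
A3 G#3 D#3 G#3 D#4 | C#4 B3 F#3 B3 F#4 | E4 D#4 A3 D#4 A4 | G#4 F#4 C#4 F#4 C#5 | B4 A4 E4 A4 E5
That's a consistent up a 3rd shift per cell, and no other grouping gives one.

5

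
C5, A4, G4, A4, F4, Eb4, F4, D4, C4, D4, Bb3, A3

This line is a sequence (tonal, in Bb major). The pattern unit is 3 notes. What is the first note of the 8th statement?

C3

Taking 3-note groups, the heads are C5, A4, F4, D4: the pattern moves down a 3rd.
Continuing: Bb3 → G3 → Eb3 → C3. Statement 8 starts on C3.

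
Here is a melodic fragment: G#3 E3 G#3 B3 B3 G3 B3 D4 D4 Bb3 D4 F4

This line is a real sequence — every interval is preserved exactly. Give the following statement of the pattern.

With a 4-note motive the entries are G#3, B3, D4, each up a 3rd from the previous.
So cell 4 is F4 Db4 F4 Ab4.

F4 Db4 F4 Ab4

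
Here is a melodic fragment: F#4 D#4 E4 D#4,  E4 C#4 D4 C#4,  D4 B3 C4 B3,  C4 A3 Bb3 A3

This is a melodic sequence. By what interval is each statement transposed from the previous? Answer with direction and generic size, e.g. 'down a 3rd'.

Unit = 4 notes; the statements start on F#4, E4, D4, C4, moving down a 2nd each time.
F#4 to E4 is down a 2nd.

down a 2nd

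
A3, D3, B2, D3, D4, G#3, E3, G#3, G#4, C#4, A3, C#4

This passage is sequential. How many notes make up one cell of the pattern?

4

12 notes total. Splitting into 3 groups of 4:
A3 D3 B2 D3 | D4 G#3 E3 G#3 | G#4 C#4 A3 C#4
That's a consistent up a 4th shift per cell, and no other grouping gives one.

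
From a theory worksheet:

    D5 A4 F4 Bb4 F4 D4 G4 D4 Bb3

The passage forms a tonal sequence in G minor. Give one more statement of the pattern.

Eb4 Bb3 G3

The 3-note cells begin on D5, Bb4, G4 — each down a 3rd from the last.
So cell 4 is Eb4 Bb3 G3.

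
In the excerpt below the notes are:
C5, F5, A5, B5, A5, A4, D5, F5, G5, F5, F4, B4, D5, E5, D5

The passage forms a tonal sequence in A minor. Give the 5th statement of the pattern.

B3 E4 G4 A4 G4

Taking 5-note groups, the heads are C5, A4, F4: the pattern moves down a 3rd.
Extending down a 3rd: D4 → B3.
So cell 5 is B3 E4 G4 A4 G4.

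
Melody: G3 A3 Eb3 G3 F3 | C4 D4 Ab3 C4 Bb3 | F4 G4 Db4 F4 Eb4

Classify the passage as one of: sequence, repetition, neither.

Each 5-note cell is the previous one transposed up a 4th.

sequence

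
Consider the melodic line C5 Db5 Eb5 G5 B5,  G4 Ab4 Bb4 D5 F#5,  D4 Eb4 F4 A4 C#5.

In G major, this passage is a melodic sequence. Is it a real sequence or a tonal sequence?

real

Each cell has the same semitone pattern (1, 2, 4, 4) — intervals are preserved exactly.
And Db5 lies outside G major, so the sequence is real rather than tonal.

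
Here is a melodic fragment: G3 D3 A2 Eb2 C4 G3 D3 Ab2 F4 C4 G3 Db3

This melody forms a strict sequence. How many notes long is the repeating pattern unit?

Try groups of 4 (3 cells in 12 notes):
G3 D3 A2 Eb2 | C4 G3 D3 Ab2 | F4 C4 G3 Db3
Every group is a transposition up a 4th of the one before; no shorter unit works.

4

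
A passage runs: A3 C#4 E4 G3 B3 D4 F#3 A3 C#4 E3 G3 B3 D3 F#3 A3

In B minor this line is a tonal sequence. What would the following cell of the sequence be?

Unit = 3 notes; the statements start on A3, G3, F#3, E3, D3, moving down a 2nd each time.
From C#3 the diatonic shape gives C#3 E3 G3.

C#3 E3 G3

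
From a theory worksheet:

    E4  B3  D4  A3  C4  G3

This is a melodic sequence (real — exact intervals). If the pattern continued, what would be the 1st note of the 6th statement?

Gb3

The unit is 2 notes. Position-1 pitches of the 3 shown cells: E4, D4, C4.
Carrying that down a 2nd forward: Bb3 → Ab3 → Gb3.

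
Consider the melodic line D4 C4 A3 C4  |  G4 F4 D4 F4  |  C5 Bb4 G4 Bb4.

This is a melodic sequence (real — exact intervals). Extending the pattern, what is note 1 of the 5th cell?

The unit is 4 notes. Position-1 pitches of the 3 shown cells: D4, G4, C5.
Extending up a 4th: F5 → Bb5.

Bb5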